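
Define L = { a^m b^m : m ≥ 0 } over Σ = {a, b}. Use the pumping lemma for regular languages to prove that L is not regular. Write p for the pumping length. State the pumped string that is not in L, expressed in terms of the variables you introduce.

Assume L is regular. Let p be the pumping length given by the pumping lemma.
Let w = a^p b^p ∈ L; note |w| = 2p ≥ p.
The pumping lemma gives a decomposition w = xyz where |xy| ≤ p and |y| ≥ 1.
Since the first p symbols of w are all a's and |xy| ≤ p, y lies entirely in the leading a-block: y = a^k for some k with 1 ≤ k ≤ p.
Pump with i = 2: xy^2z = a^{p+k} b^p. For this to lie in L we would need p = p+k, which forces k = 0. But k ≥ 1, so xy^2z ∉ L.
This contradicts the pumping lemma, so L is not regular.

a^{p+k} b^p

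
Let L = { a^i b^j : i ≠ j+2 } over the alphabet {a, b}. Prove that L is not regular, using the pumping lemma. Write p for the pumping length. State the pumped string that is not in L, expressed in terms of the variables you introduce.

Suppose for contradiction that L is regular, and let p be the pumping length.
Choose w = a^p b^{p+p!-2}. Since p ≠ (p+p!-2)+2 = p+p!, w ∈ L; and |w| ≥ p.
The pumping lemma gives a decomposition w = xyz where |xy| ≤ p and |y| ≥ 1.
The first p characters of w are a's, so xy (and hence y) consists only of a's. Write y = a^k, 1 ≤ k ≤ p.
Since 1 ≤ k ≤ p, k divides p!; set t = 1 + p!/k. Then xy^t z has p + (p!/k)·k = p + p! copies of a. Now the a-count is p+p! and (b-count)+2 = (p+p!-2)+2 = p+p!, so i ≠ j+2 fails. So xy^t z = a^{p+p!} b^{p+p!-2} ∉ L.
Contradiction. Therefore L is not regular.

a^{p+p!} b^{p+p!-2}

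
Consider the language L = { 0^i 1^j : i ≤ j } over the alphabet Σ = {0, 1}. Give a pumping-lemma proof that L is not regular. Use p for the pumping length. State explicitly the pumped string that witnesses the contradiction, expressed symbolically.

0^{p+k} 1^p

Assume L is regular. Let p be the pumping length given by the pumping lemma.
Choose w = 0^p 1^p ∈ L, with |w| = 2p ≥ p.
The pumping lemma gives a decomposition w = xyz where |xy| ≤ p and y is nonempty.
The first p characters of w are 0's, so xy (and hence y) consists only of 0's. Write y = 0^k, 1 ≤ k ≤ p.
Consider xy^2z = 0^{p+k} 1^p. Since k ≥ 1, the 0-count p+k exceeds the 1-count p, so i ≤ j fails; thus xy^2z ∉ L.
This contradicts the pumping lemma, so L is not regular.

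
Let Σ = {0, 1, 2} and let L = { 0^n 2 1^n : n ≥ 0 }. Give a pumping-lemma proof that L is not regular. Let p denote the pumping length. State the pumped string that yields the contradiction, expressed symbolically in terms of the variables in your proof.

0^{p+k} 2 1^p

Suppose for contradiction that L is regular, and let p be the pumping length.
Take w = 0^p 2 1^p ∈ L with |w| = 2p+1 ≥ p.
The pumping lemma gives a decomposition w = xyz where |xy| ≤ p and |y| > 0.
Since the first p symbols of w are all 0's and |xy| ≤ p, y lies entirely in the leading 0-block: y = 0^k for some k with 1 ≤ k ≤ p.
Pump with i = 2: xy^2z = 0^{p+k} 2 1^p, which would require p+k = p. But k ≥ 1, so xy^2z ∉ L.
This is a contradiction; hence L is not regular.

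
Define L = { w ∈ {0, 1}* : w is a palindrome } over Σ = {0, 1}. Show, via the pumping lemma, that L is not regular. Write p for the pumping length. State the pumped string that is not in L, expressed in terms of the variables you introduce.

0^{p+k} 1 0^p

Assume L is regular. Let p be the pumping length given by the pumping lemma.
Take w = 0^p 1 0^p, a palindrome of length 2p+1 ≥ p.
Write w = xyz as guaranteed by the lemma, with |xy| ≤ p and y is nonempty.
The first p characters of w are 0's, so xy (and hence y) consists only of 0's. Write y = 0^k, 1 ≤ k ≤ p.
Pump with i = 2: xy^2z = 0^{p+k} 1 0^p. Its reverse is 0^p 1 0^{p+k}, which differs from xy^2z since k ≥ 1. So xy^2z is not a palindrome and xy^2z ∉ L.
This is a contradiction; hence L is not regular.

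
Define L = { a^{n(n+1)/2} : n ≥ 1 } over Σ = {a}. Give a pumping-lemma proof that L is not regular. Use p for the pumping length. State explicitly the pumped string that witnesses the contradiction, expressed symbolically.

Suppose for contradiction that L is regular, and let p be the pumping length.
Take w = a^{p(p+1)/2} ∈ L with |w| = p(p+1)/2 ≥ p.
The pumping lemma gives a decomposition w = xyz where |xy| ≤ p and |y| ≥ 1.
Then y = a^k for some k with 1 ≤ k ≤ p.
Pump with i = 2: xy^2z = a^{p(p+1)/2+k}. Since 1 ≤ k ≤ p, p(p+1)/2 < p(p+1)/2+k ≤ p(p+1)/2+p < (p+1)(p+2)/2, so p(p+1)/2+k is strictly between consecutive triangular numbers. So xy^2z ∉ L.
This is a contradiction; hence L is not regular.

a^{p(p+1)/2+k}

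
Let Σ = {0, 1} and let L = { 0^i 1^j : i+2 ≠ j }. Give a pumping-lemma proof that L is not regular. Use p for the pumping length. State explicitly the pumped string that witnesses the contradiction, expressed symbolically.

Assume L is regular. Let p be the pumping length given by the pumping lemma.
Choose w = 0^p 1^{p+p!+2}. Since p ≠ (p+p!+2)-2 = p+p!, w ∈ L; and |w| ≥ p.
The pumping lemma gives a decomposition w = xyz where |xy| ≤ p and |y| > 0.
Since the first p symbols of w are all 0's and |xy| ≤ p, y lies entirely in the leading 0-block: y = 0^k for some k with 1 ≤ k ≤ p.
Since 1 ≤ k ≤ p, k divides p!; set t = 1 + p!/k. Then xy^t z has p + (p!/k)·k = p + p! copies of 0. Now the 0-count is p+p! and (1-count)-2 = (p+p!+2)-2 = p+p!, so i+2 ≠ j fails. So xy^t z = 0^{p+p!} 1^{p+p!+2} ∉ L.
This contradicts the pumping lemma, so L is not regular.

0^{p+p!} 1^{p+p!+2}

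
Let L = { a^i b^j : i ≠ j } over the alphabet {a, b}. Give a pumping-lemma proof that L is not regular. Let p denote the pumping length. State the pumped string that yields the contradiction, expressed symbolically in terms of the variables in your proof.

a^{p+p!} b^{p+p!}

Assume L is regular; let p be its pumping constant.
Choose w = a^p b^{p+p!}. Since p ≠ p+p!, w ∈ L; and |w| ≥ p.
Write w = xyz as guaranteed by the lemma, with |xy| ≤ p and |y| > 0.
Since the first p symbols of w are all a's and |xy| ≤ p, y lies entirely in the leading a-block: y = a^k for some k with 1 ≤ k ≤ p.
Since 1 ≤ k ≤ p, k divides p!; set t = 1 + p!/k. Then xy^t z has p + (p!/k)·k = p + p! copies of a. Now the a-count equals the b-count, so i ≠ j fails. So xy^t z = a^{p+p!} b^{p+p!} ∉ L.
This is a contradiction; hence L is not regular.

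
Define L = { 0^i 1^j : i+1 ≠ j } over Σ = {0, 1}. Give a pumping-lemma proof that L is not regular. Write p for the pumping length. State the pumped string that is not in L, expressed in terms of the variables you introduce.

0^{p+p!} 1^{p+p!+1}

Assume L is regular. Let p be the pumping length given by the pumping lemma.
Choose w = 0^p 1^{p+p!+1}. Since p ≠ (p+p!+1)-1 = p+p!, w ∈ L; and |w| ≥ p.
Write w = xyz as guaranteed by the lemma, with |xy| ≤ p and y is nonempty.
The first p characters of w are 0's, so xy (and hence y) consists only of 0's. Write y = 0^k, 1 ≤ k ≤ p.
Since 1 ≤ k ≤ p, k divides p!; set t = 1 + p!/k. Then xy^t z has p + (p!/k)·k = p + p! copies of 0. Now the 0-count is p+p! and (1-count)-1 = (p+p!+1)-1 = p+p!, so i+1 ≠ j fails. So xy^t z = 0^{p+p!} 1^{p+p!+1} ∉ L.
Contradiction. Therefore L is not regular.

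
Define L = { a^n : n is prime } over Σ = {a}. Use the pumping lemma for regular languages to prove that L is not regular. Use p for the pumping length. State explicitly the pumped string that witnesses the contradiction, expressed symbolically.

a^{q(1+k)}

Assume L is regular; let p be its pumping constant.
Let q be a prime with q ≥ p+2 (infinitely many primes exist), and take w = a^q ∈ L with |w| = q ≥ p.
By the pumping lemma, w = xyz with |xy| ≤ p and |y| > 0.
Then y = a^k for some k with 1 ≤ k ≤ p.
Since 1 ≤ k ≤ p, |xz| = q-k. Pump with i = q+1: |xy^{q+1}z| = (q-k)+(q+1)k = q+qk = q(1+k), which is composite (both factors ≥ 2). So xy^{q+1}z = a^{q(1+k)} ∉ L.
Contradiction. Therefore L is not regular.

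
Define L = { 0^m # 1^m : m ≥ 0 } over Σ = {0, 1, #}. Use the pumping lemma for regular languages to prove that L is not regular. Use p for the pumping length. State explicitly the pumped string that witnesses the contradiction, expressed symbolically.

Suppose for contradiction that L is regular, and let p be the pumping length.
Take w = 0^p # 1^p ∈ L with |w| = 2p+1 ≥ p.
Write w = xyz as guaranteed by the lemma, with |xy| ≤ p and |y| ≥ 1.
The first p characters of w are 0's, so xy (and hence y) consists only of 0's. Write y = 0^k, 1 ≤ k ≤ p.
Pump with i = 2: xy^2z = 0^{p+k} # 1^p, which would require p+k = p. But k ≥ 1, so xy^2z ∉ L.
This is a contradiction; hence L is not regular.

0^{p+k} # 1^p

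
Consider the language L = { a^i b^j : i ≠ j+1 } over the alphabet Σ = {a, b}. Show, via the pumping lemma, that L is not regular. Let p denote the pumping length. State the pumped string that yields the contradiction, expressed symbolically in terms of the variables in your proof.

Toward a contradiction, assume L is regular with pumping length p.
Choose w = a^p b^{p+p!-1}. Since p ≠ (p+p!-1)+1 = p+p!, w ∈ L; and |w| ≥ p.
Write w = xyz as guaranteed by the lemma, with |xy| ≤ p and y is nonempty.
Since the first p symbols of w are all a's and |xy| ≤ p, y lies entirely in the leading a-block: y = a^k for some k with 1 ≤ k ≤ p.
Since 1 ≤ k ≤ p, k divides p!; set t = 1 + p!/k. Then xy^t z has p + (p!/k)·k = p + p! copies of a. Now the a-count is p+p! and (b-count)+1 = (p+p!-1)+1 = p+p!, so i ≠ j+1 fails. So xy^t z = a^{p+p!} b^{p+p!-1} ∉ L.
This contradicts the pumping lemma, so L is not regular.

a^{p+p!} b^{p+p!-1}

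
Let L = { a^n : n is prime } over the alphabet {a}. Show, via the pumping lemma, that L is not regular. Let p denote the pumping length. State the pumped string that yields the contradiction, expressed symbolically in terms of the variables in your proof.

a^{q(1+k)}

Assume L is regular; let p be its pumping constant.
Let q be a prime with q ≥ p+2 (infinitely many primes exist), and take w = a^q ∈ L with |w| = q ≥ p.
The pumping lemma gives a decomposition w = xyz where |xy| ≤ p and |y| ≥ 1.
Then y = a^k for some k with 1 ≤ k ≤ p.
Since 1 ≤ k ≤ p, |xz| = q-k. Pump with i = q+1: |xy^{q+1}z| = (q-k)+(q+1)k = q+qk = q(1+k), which is composite (both factors ≥ 2). So xy^{q+1}z = a^{q(1+k)} ∉ L.
Contradiction. Therefore L is not regular.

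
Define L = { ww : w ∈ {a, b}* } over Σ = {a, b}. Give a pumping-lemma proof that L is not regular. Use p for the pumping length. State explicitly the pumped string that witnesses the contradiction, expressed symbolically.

Suppose for contradiction that L is regular, and let p be the pumping length.
Take w = a^p b^p a^p b^p = uu where u = a^pb^p; then w ∈ L and |w| = 4p ≥ p.
The pumping lemma gives a decomposition w = xyz where |xy| ≤ p and y is nonempty.
Because |xy| ≤ p and w begins with p copies of a, we have y = a^k with 1 ≤ k ≤ p.
Pump with i = 2: xy^2z = a^{p+k} b^p a^p b^p, of length 4p+k. Suppose this equals vv. The string starts with a and ends with b, so v does too; thus the boundary between the two copies of v is a b→a transition. There is exactly one such transition, at position 2p+k, so |v| = 2p+k and |vv| = 4p+2k ≠ 4p+k since k ≥ 1. So xy^2z ∉ L.
This contradicts the pumping lemma, so L is not regular.

a^{p+k} b^p a^p b^p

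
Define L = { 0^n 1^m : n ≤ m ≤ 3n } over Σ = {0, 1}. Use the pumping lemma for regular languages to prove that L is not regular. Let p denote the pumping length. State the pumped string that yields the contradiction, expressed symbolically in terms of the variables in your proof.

Assume L is regular; let p be its pumping constant.
Take w = 0^p 1^p ∈ L (since p ≤ p ≤ 3p), with |w| = 2p ≥ p.
The pumping lemma gives a decomposition w = xyz where |xy| ≤ p and |y| ≥ 1.
Because |xy| ≤ p and w begins with p copies of 0, we have y = 0^k with 1 ≤ k ≤ p.
Pump with i = 2: xy^2z = 0^{p+k} 1^p. Now n = p+k > p = m, so the condition n ≤ m fails. Thus xy^2z ∉ L.
This is a contradiction; hence L is not regular.

0^{p+k} 1^p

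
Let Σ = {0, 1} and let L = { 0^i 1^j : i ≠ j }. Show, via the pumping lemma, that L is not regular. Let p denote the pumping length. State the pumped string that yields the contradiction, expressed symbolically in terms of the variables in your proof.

Toward a contradiction, assume L is regular with pumping length p.
Choose w = 0^p 1^{p+p!}. Since p ≠ p+p!, w ∈ L; and |w| ≥ p.
Write w = xyz as guaranteed by the lemma, with |xy| ≤ p and |y| > 0.
Since the first p symbols of w are all 0's and |xy| ≤ p, y lies entirely in the leading 0-block: y = 0^k for some k with 1 ≤ k ≤ p.
Since 1 ≤ k ≤ p, k divides p!; set t = 1 + p!/k. Then xy^t z has p + (p!/k)·k = p + p! copies of 0. Now the 0-count equals the 1-count, so i ≠ j fails. So xy^t z = 0^{p+p!} 1^{p+p!} ∉ L.
This contradicts the pumping lemma, so L is not regular.

0^{p+p!} 1^{p+p!}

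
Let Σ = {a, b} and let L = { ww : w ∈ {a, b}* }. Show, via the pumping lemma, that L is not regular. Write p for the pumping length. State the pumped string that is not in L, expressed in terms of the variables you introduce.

Suppose for contradiction that L is regular, and let p be the pumping length.
Take w = a^p b^p a^p b^p = uu where u = a^pb^p; then w ∈ L and |w| = 4p ≥ p.
By the pumping lemma, w = xyz with |xy| ≤ p and |y| > 0.
Because |xy| ≤ p and w begins with p copies of a, we have y = a^k with 1 ≤ k ≤ p.
Pump with i = 2: xy^2z = a^{p+k} b^p a^p b^p, of length 4p+k. Suppose this equals vv. The string starts with a and ends with b, so v does too; thus the boundary between the two copies of v is a b→a transition. There is exactly one such transition, at position 2p+k, so |v| = 2p+k and |vv| = 4p+2k ≠ 4p+k since k ≥ 1. So xy^2z ∉ L.
This is a contradiction; hence L is not regular.

a^{p+k} b^p a^p b^p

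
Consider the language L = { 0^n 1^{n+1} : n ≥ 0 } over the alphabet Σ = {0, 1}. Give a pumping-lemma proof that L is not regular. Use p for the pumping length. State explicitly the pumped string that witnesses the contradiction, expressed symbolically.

Toward a contradiction, assume L is regular with pumping length p.
Let w = 0^p 1^{p+1} ∈ L; note |w| = 2p+1 ≥ p.
Write w = xyz as guaranteed by the lemma, with |xy| ≤ p and |y| > 0.
Since the first p symbols of w are all 0's and |xy| ≤ p, y lies entirely in the leading 0-block: y = 0^k for some k with 1 ≤ k ≤ p.
Pump with i = 2: xy^2z = 0^{p+k} 1^{p+1}. For this to lie in L we would need p+1 = (p+k)+1, which forces k = 0. But k ≥ 1, so xy^2z ∉ L.
This contradicts the pumping lemma, so L is not regular.

0^{p+k} 1^{p+1}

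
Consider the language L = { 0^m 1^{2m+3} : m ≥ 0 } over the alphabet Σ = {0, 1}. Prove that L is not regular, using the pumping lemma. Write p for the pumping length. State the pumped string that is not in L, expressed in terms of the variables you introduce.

0^{p+k} 1^{2p+3}

Toward a contradiction, assume L is regular with pumping length p.
Take w = 0^p 1^{2p+3}. Then w ∈ L and |w| = 3p+3 ≥ p.
The pumping lemma gives a decomposition w = xyz where |xy| ≤ p and y is nonempty.
Since the first p symbols of w are all 0's and |xy| ≤ p, y lies entirely in the leading 0-block: y = 0^k for some k with 1 ≤ k ≤ p.
Pump with i = 2: xy^2z = 0^{p+k} 1^{2p+3}. For this to lie in L we would need 2p+3 = 2(p+k)+3, which forces k = 0. But k ≥ 1, so xy^2z ∉ L.
This contradicts the pumping lemma, so L is not regular.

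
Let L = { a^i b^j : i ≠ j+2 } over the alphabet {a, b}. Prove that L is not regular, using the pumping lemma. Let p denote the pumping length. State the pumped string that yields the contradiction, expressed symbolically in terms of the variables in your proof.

a^{p+p!} b^{p+p!-2}

Assume L is regular; let p be its pumping constant.
Choose w = a^p b^{p+p!-2}. Since p ≠ (p+p!-2)+2 = p+p!, w ∈ L; and |w| ≥ p.
Write w = xyz as guaranteed by the lemma, with |xy| ≤ p and y is nonempty.
Because |xy| ≤ p and w begins with p copies of a, we have y = a^k with 1 ≤ k ≤ p.
Since 1 ≤ k ≤ p, k divides p!; set t = 1 + p!/k. Then xy^t z has p + (p!/k)·k = p + p! copies of a. Now the a-count is p+p! and (b-count)+2 = (p+p!-2)+2 = p+p!, so i ≠ j+2 fails. So xy^t z = a^{p+p!} b^{p+p!-2} ∉ L.
This is a contradiction; hence L is not regular.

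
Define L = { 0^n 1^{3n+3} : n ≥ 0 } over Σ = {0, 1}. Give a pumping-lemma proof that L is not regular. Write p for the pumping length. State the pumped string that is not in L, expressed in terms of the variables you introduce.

Assume L is regular. Let p be the pumping length given by the pumping lemma.
Choose w = 0^p 1^{3p+3}, which is in L with |w| = 4p+3 ≥ p.
Write w = xyz as guaranteed by the lemma, with |xy| ≤ p and |y| > 0.
Because |xy| ≤ p and w begins with p copies of 0, we have y = 0^k with 1 ≤ k ≤ p.
Pump with i = 2: xy^2z = 0^{p+k} 1^{3p+3}. For this to lie in L we would need 3p+3 = 3(p+k)+3, which forces k = 0. But k ≥ 1, so xy^2z ∉ L.
Contradiction. Therefore L is not regular.

0^{p+k} 1^{3p+3}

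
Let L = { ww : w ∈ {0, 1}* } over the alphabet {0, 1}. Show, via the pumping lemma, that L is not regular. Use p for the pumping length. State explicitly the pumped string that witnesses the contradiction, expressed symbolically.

0^{p+k} 1^p 0^p 1^p

Toward a contradiction, assume L is regular with pumping length p.
Take w = 0^p 1^p 0^p 1^p = uu where u = 0^p1^p; then w ∈ L and |w| = 4p ≥ p.
Write w = xyz as guaranteed by the lemma, with |xy| ≤ p and |y| ≥ 1.
Since the first p symbols of w are all 0's and |xy| ≤ p, y lies entirely in the leading 0-block: y = 0^k for some k with 1 ≤ k ≤ p.
Pump with i = 2: xy^2z = 0^{p+k} 1^p 0^p 1^p, of length 4p+k. Suppose this equals vv. The string starts with 0 and ends with 1, so v does too; thus the boundary between the two copies of v is a 1→0 transition. There is exactly one such transition, at position 2p+k, so |v| = 2p+k and |vv| = 4p+2k ≠ 4p+k since k ≥ 1. So xy^2z ∉ L.
This contradicts the pumping lemma, so L is not regular.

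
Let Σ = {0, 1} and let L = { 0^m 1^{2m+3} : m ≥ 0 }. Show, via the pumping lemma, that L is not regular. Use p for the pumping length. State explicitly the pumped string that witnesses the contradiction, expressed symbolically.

0^{p+k} 1^{2p+3}

Suppose for contradiction that L is regular, and let p be the pumping length.
Let w = 0^p 1^{2p+3} ∈ L; note |w| = 3p+3 ≥ p.
Write w = xyz as guaranteed by the lemma, with |xy| ≤ p and |y| ≥ 1.
Since the first p symbols of w are all 0's and |xy| ≤ p, y lies entirely in the leading 0-block: y = 0^k for some k with 1 ≤ k ≤ p.
Pump with i = 2: xy^2z = 0^{p+k} 1^{2p+3}. For this to lie in L we would need 2p+3 = 2(p+k)+3, which forces k = 0. But k ≥ 1, so xy^2z ∉ L.
This is a contradiction; hence L is not regular.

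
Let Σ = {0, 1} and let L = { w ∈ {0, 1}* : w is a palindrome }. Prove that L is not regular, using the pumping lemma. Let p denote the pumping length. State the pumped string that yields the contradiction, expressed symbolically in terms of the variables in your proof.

Toward a contradiction, assume L is regular with pumping length p.
Take w = 0^p 1 0^p, a palindrome of length 2p+1 ≥ p.
Write w = xyz as guaranteed by the lemma, with |xy| ≤ p and |y| ≥ 1.
Because |xy| ≤ p and w begins with p copies of 0, we have y = 0^k with 1 ≤ k ≤ p.
Pump with i = 2: xy^2z = 0^{p+k} 1 0^p. Its reverse is 0^p 1 0^{p+k}, which differs from xy^2z since k ≥ 1. So xy^2z is not a palindrome and xy^2z ∉ L.
Contradiction. Therefore L is not regular.

0^{p+k} 1 0^p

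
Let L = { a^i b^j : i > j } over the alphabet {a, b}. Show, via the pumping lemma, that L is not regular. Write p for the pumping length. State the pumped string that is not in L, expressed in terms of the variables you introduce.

Assume L is regular. Let p be the pumping length given by the pumping lemma.
Choose w = a^{p+1} b^p ∈ L, with |w| = 2p+1 ≥ p.
Write w = xyz as guaranteed by the lemma, with |xy| ≤ p and y is nonempty.
The first p characters of w are a's, so xy (and hence y) consists only of a's. Write y = a^k, 1 ≤ k ≤ p.
Consider xy^0z = xz = a^{p+1-k} b^p. Since k ≥ 1, the a-count p+1-k is at most p, so i > j fails; thus xz ∉ L.
This is a contradiction; hence L is not regular.

a^{p+1-k} b^p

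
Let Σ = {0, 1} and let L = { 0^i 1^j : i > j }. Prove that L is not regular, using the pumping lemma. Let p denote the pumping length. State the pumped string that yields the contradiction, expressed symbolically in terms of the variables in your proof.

0^{p+1-k} 1^p

Assume L is regular. Let p be the pumping length given by the pumping lemma.
Choose w = 0^{p+1} 1^p ∈ L, with |w| = 2p+1 ≥ p.
By the pumping lemma, w = xyz with |xy| ≤ p and y is nonempty.
Because |xy| ≤ p and w begins with p copies of 0, we have y = 0^k with 1 ≤ k ≤ p.
Consider xy^0z = xz = 0^{p+1-k} 1^p. Since k ≥ 1, the 0-count p+1-k is at most p, so i > j fails; thus xz ∉ L.
This is a contradiction; hence L is not regular.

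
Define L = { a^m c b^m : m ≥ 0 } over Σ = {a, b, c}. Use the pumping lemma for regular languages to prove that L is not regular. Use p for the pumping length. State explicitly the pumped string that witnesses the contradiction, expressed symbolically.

Suppose for contradiction that L is regular, and let p be the pumping length.
Take w = a^p c b^p ∈ L with |w| = 2p+1 ≥ p.
By the pumping lemma, w = xyz with |xy| ≤ p and |y| ≥ 1.
Because |xy| ≤ p and w begins with p copies of a, we have y = a^k with 1 ≤ k ≤ p.
Pump with i = 2: xy^2z = a^{p+k} c b^p, which would require p+k = p. But k ≥ 1, so xy^2z ∉ L.
Contradiction. Therefore L is not regular.

a^{p+k} c b^p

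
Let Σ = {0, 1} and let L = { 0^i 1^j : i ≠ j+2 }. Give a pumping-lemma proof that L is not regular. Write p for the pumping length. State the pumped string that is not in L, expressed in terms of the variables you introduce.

Toward a contradiction, assume L is regular with pumping length p.
Choose w = 0^p 1^{p+p!-2}. Since p ≠ (p+p!-2)+2 = p+p!, w ∈ L; and |w| ≥ p.
By the pumping lemma, w = xyz with |xy| ≤ p and y is nonempty.
Since the first p symbols of w are all 0's and |xy| ≤ p, y lies entirely in the leading 0-block: y = 0^k for some k with 1 ≤ k ≤ p.
Since 1 ≤ k ≤ p, k divides p!; set t = 1 + p!/k. Then xy^t z has p + (p!/k)·k = p + p! copies of 0. Now the 0-count is p+p! and (1-count)+2 = (p+p!-2)+2 = p+p!, so i ≠ j+2 fails. So xy^t z = 0^{p+p!} 1^{p+p!-2} ∉ L.
This contradicts the pumping lemma, so L is not regular.

0^{p+p!} 1^{p+p!-2}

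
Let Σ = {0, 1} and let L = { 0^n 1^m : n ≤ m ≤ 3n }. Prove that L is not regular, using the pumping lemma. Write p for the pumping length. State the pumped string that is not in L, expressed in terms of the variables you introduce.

0^{p+k} 1^p

Assume L is regular; let p be its pumping constant.
Take w = 0^p 1^p ∈ L (since p ≤ p ≤ 3p), with |w| = 2p ≥ p.
The pumping lemma gives a decomposition w = xyz where |xy| ≤ p and |y| > 0.
Because |xy| ≤ p and w begins with p copies of 0, we have y = 0^k with 1 ≤ k ≤ p.
Pump with i = 2: xy^2z = 0^{p+k} 1^p. Now n = p+k > p = m, so the condition n ≤ m fails. Thus xy^2z ∉ L.
This is a contradiction; hence L is not regular.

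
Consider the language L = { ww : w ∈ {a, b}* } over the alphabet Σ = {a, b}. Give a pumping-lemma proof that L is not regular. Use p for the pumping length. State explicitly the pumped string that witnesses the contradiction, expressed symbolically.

Toward a contradiction, assume L is regular with pumping length p.
Take w = a^p b^p a^p b^p = uu where u = a^pb^p; then w ∈ L and |w| = 4p ≥ p.
The pumping lemma gives a decomposition w = xyz where |xy| ≤ p and |y| ≥ 1.
Because |xy| ≤ p and w begins with p copies of a, we have y = a^k with 1 ≤ k ≤ p.
Pump with i = 2: xy^2z = a^{p+k} b^p a^p b^p, of length 4p+k. Suppose this equals vv. The string starts with a and ends with b, so v does too; thus the boundary between the two copies of v is a b→a transition. There is exactly one such transition, at position 2p+k, so |v| = 2p+k and |vv| = 4p+2k ≠ 4p+k since k ≥ 1. So xy^2z ∉ L.
This is a contradiction; hence L is not regular.

a^{p+k} b^p a^p b^p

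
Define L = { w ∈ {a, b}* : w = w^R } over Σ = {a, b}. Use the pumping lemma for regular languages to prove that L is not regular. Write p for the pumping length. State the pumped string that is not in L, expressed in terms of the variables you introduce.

a^{p+k} b a^p

Assume L is regular. Let p be the pumping length given by the pumping lemma.
Take w = a^p b a^p, a palindrome of length 2p+1 ≥ p.
By the pumping lemma, w = xyz with |xy| ≤ p and y is nonempty.
The first p characters of w are a's, so xy (and hence y) consists only of a's. Write y = a^k, 1 ≤ k ≤ p.
Pump with i = 2: xy^2z = a^{p+k} b a^p. Its reverse is a^p b a^{p+k}, which differs from xy^2z since k ≥ 1. So xy^2z is not a palindrome and xy^2z ∉ L.
This contradicts the pumping lemma, so L is not regular.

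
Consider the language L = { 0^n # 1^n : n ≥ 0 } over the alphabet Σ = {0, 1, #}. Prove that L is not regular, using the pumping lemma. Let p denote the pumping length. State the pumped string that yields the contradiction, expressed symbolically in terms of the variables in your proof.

0^{p+k} # 1^p

Suppose for contradiction that L is regular, and let p be the pumping length.
Take w = 0^p # 1^p ∈ L with |w| = 2p+1 ≥ p.
Write w = xyz as guaranteed by the lemma, with |xy| ≤ p and y is nonempty.
The first p characters of w are 0's, so xy (and hence y) consists only of 0's. Write y = 0^k, 1 ≤ k ≤ p.
Pump with i = 2: xy^2z = 0^{p+k} # 1^p, which would require p+k = p. But k ≥ 1, so xy^2z ∉ L.
Contradiction. Therefore L is not regular.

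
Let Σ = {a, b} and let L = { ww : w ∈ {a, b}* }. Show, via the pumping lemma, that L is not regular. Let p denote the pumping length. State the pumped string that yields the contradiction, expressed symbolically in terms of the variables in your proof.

a^{p+k} b^p a^p b^p

Assume L is regular. Let p be the pumping length given by the pumping lemma.
Take w = a^p b^p a^p b^p = uu where u = a^pb^p; then w ∈ L and |w| = 4p ≥ p.
Write w = xyz as guaranteed by the lemma, with |xy| ≤ p and y is nonempty.
The first p characters of w are a's, so xy (and hence y) consists only of a's. Write y = a^k, 1 ≤ k ≤ p.
Pump with i = 2: xy^2z = a^{p+k} b^p a^p b^p, of length 4p+k. Suppose this equals vv. The string starts with a and ends with b, so v does too; thus the boundary between the two copies of v is a b→a transition. There is exactly one such transition, at position 2p+k, so |v| = 2p+k and |vv| = 4p+2k ≠ 4p+k since k ≥ 1. So xy^2z ∉ L.
This contradicts the pumping lemma, so L is not regular.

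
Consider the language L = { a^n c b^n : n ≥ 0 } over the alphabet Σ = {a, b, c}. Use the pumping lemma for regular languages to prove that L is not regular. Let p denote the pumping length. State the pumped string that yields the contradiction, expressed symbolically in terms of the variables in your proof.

a^{p+k} c b^p

Assume L is regular; let p be its pumping constant.
Take w = a^p c b^p ∈ L with |w| = 2p+1 ≥ p.
The pumping lemma gives a decomposition w = xyz where |xy| ≤ p and |y| ≥ 1.
Because |xy| ≤ p and w begins with p copies of a, we have y = a^k with 1 ≤ k ≤ p.
Pump with i = 2: xy^2z = a^{p+k} c b^p, which would require p+k = p. But k ≥ 1, so xy^2z ∉ L.
This contradicts the pumping lemma, so L is not regular.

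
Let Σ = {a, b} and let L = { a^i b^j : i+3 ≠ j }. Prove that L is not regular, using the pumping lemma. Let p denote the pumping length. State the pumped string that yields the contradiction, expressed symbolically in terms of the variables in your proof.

a^{p+p!} b^{p+p!+3}

Toward a contradiction, assume L is regular with pumping length p.
Choose w = a^p b^{p+p!+3}. Since p ≠ (p+p!+3)-3 = p+p!, w ∈ L; and |w| ≥ p.
By the pumping lemma, w = xyz with |xy| ≤ p and |y| ≥ 1.
The first p characters of w are a's, so xy (and hence y) consists only of a's. Write y = a^k, 1 ≤ k ≤ p.
Since 1 ≤ k ≤ p, k divides p!; set t = 1 + p!/k. Then xy^t z has p + (p!/k)·k = p + p! copies of a. Now the a-count is p+p! and (b-count)-3 = (p+p!+3)-3 = p+p!, so i+3 ≠ j fails. So xy^t z = a^{p+p!} b^{p+p!+3} ∉ L.
Contradiction. Therefore L is not regular.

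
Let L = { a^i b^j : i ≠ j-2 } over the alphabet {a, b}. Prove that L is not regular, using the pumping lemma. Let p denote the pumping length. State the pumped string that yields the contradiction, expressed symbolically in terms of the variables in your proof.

a^{p+p!} b^{p+p!+2}

Assume L is regular. Let p be the pumping length given by the pumping lemma.
Choose w = a^p b^{p+p!+2}. Since p ≠ (p+p!+2)-2 = p+p!, w ∈ L; and |w| ≥ p.
Write w = xyz as guaranteed by the lemma, with |xy| ≤ p and y is nonempty.
Because |xy| ≤ p and w begins with p copies of a, we have y = a^k with 1 ≤ k ≤ p.
Since 1 ≤ k ≤ p, k divides p!; set t = 1 + p!/k. Then xy^t z has p + (p!/k)·k = p + p! copies of a. Now the a-count is p+p! and (b-count)-2 = (p+p!+2)-2 = p+p!, so i ≠ j-2 fails. So xy^t z = a^{p+p!} b^{p+p!+2} ∉ L.
This is a contradiction; hence L is not regular.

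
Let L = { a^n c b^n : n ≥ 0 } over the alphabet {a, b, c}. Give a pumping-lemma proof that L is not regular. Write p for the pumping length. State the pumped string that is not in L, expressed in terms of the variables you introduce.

a^{p+k} c b^p

Suppose for contradiction that L is regular, and let p be the pumping length.
Take w = a^p c b^p ∈ L with |w| = 2p+1 ≥ p.
The pumping lemma gives a decomposition w = xyz where |xy| ≤ p and |y| ≥ 1.
Because |xy| ≤ p and w begins with p copies of a, we have y = a^k with 1 ≤ k ≤ p.
Pump with i = 2: xy^2z = a^{p+k} c b^p, which would require p+k = p. But k ≥ 1, so xy^2z ∉ L.
This is a contradiction; hence L is not regular.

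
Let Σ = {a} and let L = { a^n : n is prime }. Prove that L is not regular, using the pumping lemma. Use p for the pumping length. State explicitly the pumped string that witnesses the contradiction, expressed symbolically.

Toward a contradiction, assume L is regular with pumping length p.
Let q be a prime with q ≥ p+2 (infinitely many primes exist), and take w = a^q ∈ L with |w| = q ≥ p.
The pumping lemma gives a decomposition w = xyz where |xy| ≤ p and |y| > 0.
Then y = a^k for some k with 1 ≤ k ≤ p.
Since 1 ≤ k ≤ p, |xz| = q-k. Pump with i = q+1: |xy^{q+1}z| = (q-k)+(q+1)k = q+qk = q(1+k), which is composite (both factors ≥ 2). So xy^{q+1}z = a^{q(1+k)} ∉ L.
This contradicts the pumping lemma, so L is not regular.

a^{q(1+k)}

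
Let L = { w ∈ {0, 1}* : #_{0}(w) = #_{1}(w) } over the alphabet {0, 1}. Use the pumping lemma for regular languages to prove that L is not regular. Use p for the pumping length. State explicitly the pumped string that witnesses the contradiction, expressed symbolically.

Toward a contradiction, assume L is regular with pumping length p.
Choose w = 0^p 1^p ∈ L with |w| = 2p ≥ p.
By the pumping lemma, w = xyz with |xy| ≤ p and |y| ≥ 1.
The first p characters of w are 0's, so xy (and hence y) consists only of 0's. Write y = 0^k, 1 ≤ k ≤ p.
Pump with i = 2: xy^2z = 0^{p+k} 1^p has p+k occurrences of 0 but only p of 1. Since k ≥ 1 the counts differ, so xy^2z ∉ L.
This contradicts the pumping lemma, so L is not regular.

0^{p+k} 1^p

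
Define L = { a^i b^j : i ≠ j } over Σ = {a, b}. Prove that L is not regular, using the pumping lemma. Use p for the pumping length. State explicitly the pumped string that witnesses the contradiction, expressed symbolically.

Suppose for contradiction that L is regular, and let p be the pumping length.
Choose w = a^p b^{p+p!}. Since p ≠ p+p!, w ∈ L; and |w| ≥ p.
The pumping lemma gives a decomposition w = xyz where |xy| ≤ p and |y| ≥ 1.
The first p characters of w are a's, so xy (and hence y) consists only of a's. Write y = a^k, 1 ≤ k ≤ p.
Since 1 ≤ k ≤ p, k divides p!; set t = 1 + p!/k. Then xy^t z has p + (p!/k)·k = p + p! copies of a. Now the a-count equals the b-count, so i ≠ j fails. So xy^t z = a^{p+p!} b^{p+p!} ∉ L.
This is a contradiction; hence L is not regular.

a^{p+p!} b^{p+p!}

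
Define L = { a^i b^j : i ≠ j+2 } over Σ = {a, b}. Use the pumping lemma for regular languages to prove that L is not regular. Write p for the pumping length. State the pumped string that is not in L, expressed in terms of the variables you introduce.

Toward a contradiction, assume L is regular with pumping length p.
Choose w = a^p b^{p+p!-2}. Since p ≠ (p+p!-2)+2 = p+p!, w ∈ L; and |w| ≥ p.
By the pumping lemma, w = xyz with |xy| ≤ p and |y| ≥ 1.
Since the first p symbols of w are all a's and |xy| ≤ p, y lies entirely in the leading a-block: y = a^k for some k with 1 ≤ k ≤ p.
Since 1 ≤ k ≤ p, k divides p!; set t = 1 + p!/k. Then xy^t z has p + (p!/k)·k = p + p! copies of a. Now the a-count is p+p! and (b-count)+2 = (p+p!-2)+2 = p+p!, so i ≠ j+2 fails. So xy^t z = a^{p+p!} b^{p+p!-2} ∉ L.
Contradiction. Therefore L is not regular.

a^{p+p!} b^{p+p!-2}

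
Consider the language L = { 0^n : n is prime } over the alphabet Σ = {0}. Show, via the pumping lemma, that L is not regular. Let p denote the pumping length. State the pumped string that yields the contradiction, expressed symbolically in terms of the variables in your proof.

Suppose for contradiction that L is regular, and let p be the pumping length.
Let q be a prime with q ≥ p+2 (infinitely many primes exist), and take w = 0^q ∈ L with |w| = q ≥ p.
The pumping lemma gives a decomposition w = xyz where |xy| ≤ p and |y| > 0.
Then y = 0^k for some k with 1 ≤ k ≤ p.
Since 1 ≤ k ≤ p, |xz| = q-k. Pump with i = q+1: |xy^{q+1}z| = (q-k)+(q+1)k = q+qk = q(1+k), which is composite (both factors ≥ 2). So xy^{q+1}z = 0^{q(1+k)} ∉ L.
Contradiction. Therefore L is not regular.

0^{q(1+k)}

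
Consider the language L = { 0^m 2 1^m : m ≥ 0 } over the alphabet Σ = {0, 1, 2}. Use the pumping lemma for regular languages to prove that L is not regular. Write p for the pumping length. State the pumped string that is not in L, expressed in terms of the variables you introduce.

Toward a contradiction, assume L is regular with pumping length p.
Take w = 0^p 2 1^p ∈ L with |w| = 2p+1 ≥ p.
Write w = xyz as guaranteed by the lemma, with |xy| ≤ p and y is nonempty.
Because |xy| ≤ p and w begins with p copies of 0, we have y = 0^k with 1 ≤ k ≤ p.
Pump with i = 2: xy^2z = 0^{p+k} 2 1^p, which would require p+k = p. But k ≥ 1, so xy^2z ∉ L.
Contradiction. Therefore L is not regular.

0^{p+k} 2 1^p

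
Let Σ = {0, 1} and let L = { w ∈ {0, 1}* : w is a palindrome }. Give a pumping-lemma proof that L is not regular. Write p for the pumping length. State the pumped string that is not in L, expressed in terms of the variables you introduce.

0^{p+k} 1 0^p

Assume L is regular; let p be its pumping constant.
Take w = 0^p 1 0^p, a palindrome of length 2p+1 ≥ p.
The pumping lemma gives a decomposition w = xyz where |xy| ≤ p and |y| > 0.
Since the first p symbols of w are all 0's and |xy| ≤ p, y lies entirely in the leading 0-block: y = 0^k for some k with 1 ≤ k ≤ p.
Pump with i = 2: xy^2z = 0^{p+k} 1 0^p. Its reverse is 0^p 1 0^{p+k}, which differs from xy^2z since k ≥ 1. So xy^2z is not a palindrome and xy^2z ∉ L.
Contradiction. Therefore L is not regular.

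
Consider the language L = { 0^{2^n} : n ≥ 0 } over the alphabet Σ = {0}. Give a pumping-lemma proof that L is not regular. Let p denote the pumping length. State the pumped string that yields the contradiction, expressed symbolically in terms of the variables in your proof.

Suppose for contradiction that L is regular, and let p be the pumping length.
Take w = 0^{2^p} ∈ L with |w| = 2^p ≥ p.
Write w = xyz as guaranteed by the lemma, with |xy| ≤ p and |y| ≥ 1.
Then y = 0^k for some k with 1 ≤ k ≤ p.
Pump with i = 2: xy^2z = 0^{2^p+k}. Since 1 ≤ k ≤ p < 2^p, we have 2^p < 2^p+k < 2^{p+1}, so 2^p+k is not a power of 2. So xy^2z ∉ L.
This contradicts the pumping lemma, so L is not regular.

0^{2^p+k}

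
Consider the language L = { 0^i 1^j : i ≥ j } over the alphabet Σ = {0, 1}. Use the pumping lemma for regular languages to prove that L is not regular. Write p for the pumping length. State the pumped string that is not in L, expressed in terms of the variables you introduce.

0^{p-k} 1^p

Suppose for contradiction that L is regular, and let p be the pumping length.
Choose w = 0^p 1^p ∈ L, with |w| = 2p ≥ p.
Write w = xyz as guaranteed by the lemma, with |xy| ≤ p and |y| ≥ 1.
Since the first p symbols of w are all 0's and |xy| ≤ p, y lies entirely in the leading 0-block: y = 0^k for some k with 1 ≤ k ≤ p.
Consider xy^0z = xz = 0^{p-k} 1^p. Since k ≥ 1, the 0-count p-k is less than p, so i ≥ j fails; thus xz ∉ L.
This contradicts the pumping lemma, so L is not regular.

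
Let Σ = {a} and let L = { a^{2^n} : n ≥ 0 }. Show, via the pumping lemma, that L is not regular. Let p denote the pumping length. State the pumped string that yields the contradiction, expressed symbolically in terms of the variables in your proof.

Suppose for contradiction that L is regular, and let p be the pumping length.
Take w = a^{2^p} ∈ L with |w| = 2^p ≥ p.
The pumping lemma gives a decomposition w = xyz where |xy| ≤ p and |y| > 0.
Then y = a^k for some k with 1 ≤ k ≤ p.
Pump with i = 2: xy^2z = a^{2^p+k}. Since 1 ≤ k ≤ p < 2^p, we have 2^p < 2^p+k < 2^{p+1}, so 2^p+k is not a power of 2. So xy^2z ∉ L.
Contradiction. Therefore L is not regular.

a^{2^p+k}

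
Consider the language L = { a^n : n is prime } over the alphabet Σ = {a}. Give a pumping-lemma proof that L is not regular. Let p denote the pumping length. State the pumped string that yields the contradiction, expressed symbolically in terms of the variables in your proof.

Toward a contradiction, assume L is regular with pumping length p.
Let q be a prime with q ≥ p+2 (infinitely many primes exist), and take w = a^q ∈ L with |w| = q ≥ p.
By the pumping lemma, w = xyz with |xy| ≤ p and |y| ≥ 1.
Then y = a^k for some k with 1 ≤ k ≤ p.
Since 1 ≤ k ≤ p, |xz| = q-k. Pump with i = q+1: |xy^{q+1}z| = (q-k)+(q+1)k = q+qk = q(1+k), which is composite (both factors ≥ 2). So xy^{q+1}z = a^{q(1+k)} ∉ L.
Contradiction. Therefore L is not regular.

a^{q(1+k)}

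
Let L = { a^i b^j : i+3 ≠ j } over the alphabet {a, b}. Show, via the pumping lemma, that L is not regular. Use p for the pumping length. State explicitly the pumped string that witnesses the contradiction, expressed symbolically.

Assume L is regular; let p be its pumping constant.
Choose w = a^p b^{p+p!+3}. Since p ≠ (p+p!+3)-3 = p+p!, w ∈ L; and |w| ≥ p.
By the pumping lemma, w = xyz with |xy| ≤ p and |y| ≥ 1.
The first p characters of w are a's, so xy (and hence y) consists only of a's. Write y = a^k, 1 ≤ k ≤ p.
Since 1 ≤ k ≤ p, k divides p!; set t = 1 + p!/k. Then xy^t z has p + (p!/k)·k = p + p! copies of a. Now the a-count is p+p! and (b-count)-3 = (p+p!+3)-3 = p+p!, so i+3 ≠ j fails. So xy^t z = a^{p+p!} b^{p+p!+3} ∉ L.
Contradiction. Therefore L is not regular.

a^{p+p!} b^{p+p!+3}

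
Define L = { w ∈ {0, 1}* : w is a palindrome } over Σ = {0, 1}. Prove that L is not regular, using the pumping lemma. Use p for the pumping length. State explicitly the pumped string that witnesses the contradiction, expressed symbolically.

Assume L is regular. Let p be the pumping length given by the pumping lemma.
Take w = 0^p 1 0^p, a palindrome of length 2p+1 ≥ p.
By the pumping lemma, w = xyz with |xy| ≤ p and |y| > 0.
Since the first p symbols of w are all 0's and |xy| ≤ p, y lies entirely in the leading 0-block: y = 0^k for some k with 1 ≤ k ≤ p.
Pump with i = 2: xy^2z = 0^{p+k} 1 0^p. Its reverse is 0^p 1 0^{p+k}, which differs from xy^2z since k ≥ 1. So xy^2z is not a palindrome and xy^2z ∉ L.
Contradiction. Therefore L is not regular.

0^{p+k} 1 0^p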